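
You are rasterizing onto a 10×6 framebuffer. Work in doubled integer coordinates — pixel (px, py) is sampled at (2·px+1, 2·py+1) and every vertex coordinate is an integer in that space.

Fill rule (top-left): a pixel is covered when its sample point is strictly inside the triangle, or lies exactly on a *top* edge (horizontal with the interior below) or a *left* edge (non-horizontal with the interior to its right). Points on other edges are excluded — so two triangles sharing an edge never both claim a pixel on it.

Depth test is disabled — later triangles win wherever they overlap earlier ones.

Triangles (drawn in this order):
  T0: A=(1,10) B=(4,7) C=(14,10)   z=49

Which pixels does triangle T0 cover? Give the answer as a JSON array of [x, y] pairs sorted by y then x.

T0:
  2·area = 39
  edge (1, 10)→(4, 7): d=(3,-3) top-left  bias=+0
  edge (4, 7)→(14, 10): d=(10,3) right/bottom  bias=-1
  edge (14, 10)→(1, 10): d=(-13,0) right/bottom  bias=-1
    (1,4)@(3, 9): e=[3,23,13] → X
    (2,4)@(5, 9): e=[9,17,13] → X
    (3,4)@(7, 9): e=[15,11,13] → X
    (4,4)@(9, 9): e=[21,5,13] → X
    (5,4)@(11, 9): e=[27,-1,13] → .
    (1,5)@(3, 11): e=[9,43,-13] → .
    (2,5)@(5, 11): e=[15,37,-13] → .
    (3,5)@(7, 11): e=[21,31,-13] → .
    (4,5)@(9, 11): e=[27,25,-13] → .
  covered (4 px):
    . . . . . . . . . .
    . . . . . . . . . .
    . . . . . . . . . .
    . . . . . . . . . .
    . X X X X . . . . .
    . . . . . . . . . .

Final: [[1,4],[2,4],[3,4],[4,4]]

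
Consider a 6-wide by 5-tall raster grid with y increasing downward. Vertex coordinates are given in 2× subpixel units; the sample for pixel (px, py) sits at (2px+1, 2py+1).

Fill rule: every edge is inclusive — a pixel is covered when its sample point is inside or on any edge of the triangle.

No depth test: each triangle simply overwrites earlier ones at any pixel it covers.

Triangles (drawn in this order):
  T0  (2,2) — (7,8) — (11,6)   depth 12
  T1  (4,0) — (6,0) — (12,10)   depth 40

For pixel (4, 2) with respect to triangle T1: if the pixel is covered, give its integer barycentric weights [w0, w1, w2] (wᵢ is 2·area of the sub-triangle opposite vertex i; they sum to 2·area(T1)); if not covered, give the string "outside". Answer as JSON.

T0:
  2·area = 34  (B↔C swapped to make it positive)
  edge (2, 2)→(11, 6): d=(9,4) inclusive
  edge (11, 6)→(7, 8): d=(-4,2) inclusive
  edge (7, 8)→(2, 2): d=(-5,-6) inclusive
    (1,1)@(3, 3): e=[5,28,1] → #
    (2,1)@(5, 3): e=[-3,24,13] → ·
    (1,2)@(3, 5): e=[23,20,-9] → ·
    (2,2)@(5, 5): e=[15,16,3] → #
    (3,2)@(7, 5): e=[7,12,15] → #
    (4,2)@(9, 5): e=[-1,8,27] → ·
    (2,3)@(5, 7): e=[33,8,-7] → ·
    (3,3)@(7, 7): e=[25,4,5] → #
    (4,3)@(9, 7): e=[17,0,17] → #  [on edge]
    (5,3)@(11, 7): e=[9,-4,29] → ·
    (2,4)@(5, 9): e=[51,0,-17] → ·  [on edge]
    (3,4)@(7, 9): e=[43,-4,-5] → ·
  covered (5 px):
    · · · · · ·
    · # · · · ·
    · · # # · ·
    · · · # # ·
    · · · · · ·
T1:
  2·area = 20
  edge (4, 0)→(6, 0): d=(2,0) inclusive
  edge (6, 0)→(12, 10): d=(6,10) inclusive
  edge (12, 10)→(4, 0): d=(-8,-10) inclusive
    (2,0)@(5, 1): e=[2,16,2] → #
    (3,0)@(7, 1): e=[2,-4,22] → ·
    (2,1)@(5, 3): e=[6,28,-14] → ·
    (3,1)@(7, 3): e=[6,8,6] → #
    (4,1)@(9, 3): e=[6,-12,26] → ·
    (3,2)@(7, 5): e=[10,20,-10] → ·
    (4,2)@(9, 5): e=[10,0,10] → #  [on edge]
    (5,2)@(11, 5): e=[10,-20,30] → ·
    (4,3)@(9, 7): e=[14,12,-6] → ·
  covered (3 px):
    · · # · · ·
    · · · # · ·
    · · · · # ·
    · · · · · ·
    · · · · · ·

Answer: [0,10,10]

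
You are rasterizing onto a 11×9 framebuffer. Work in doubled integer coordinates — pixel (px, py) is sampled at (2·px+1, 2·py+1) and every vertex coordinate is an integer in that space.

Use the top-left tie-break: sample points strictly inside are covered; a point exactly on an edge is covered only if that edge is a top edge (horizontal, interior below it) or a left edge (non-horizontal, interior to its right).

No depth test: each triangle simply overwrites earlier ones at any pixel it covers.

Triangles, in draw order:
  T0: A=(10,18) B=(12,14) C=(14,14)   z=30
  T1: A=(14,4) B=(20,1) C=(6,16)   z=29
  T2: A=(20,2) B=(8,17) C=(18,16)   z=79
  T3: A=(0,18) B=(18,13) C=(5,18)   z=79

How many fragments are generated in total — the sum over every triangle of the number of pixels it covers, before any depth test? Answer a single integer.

T0:
  2·area = 8
  edge (10, 18)→(12, 14): d=(2,-4) top-left  bias=+0
  edge (12, 14)→(14, 14): d=(2,0) top-left  bias=+0
  edge (14, 14)→(10, 18): d=(-4,4) right/bottom  bias=-1
    (10,3)@(21, 7): e=[22,-14,0] → .  [on edge]
    (9,4)@(19, 9): e=[18,-10,0] → .  [on edge]
    (8,5)@(17, 11): e=[14,-6,0] → .  [on edge]
    (7,6)@(15, 13): e=[10,-2,0] → .  [on edge]
    (6,7)@(13, 15): e=[6,2,0] → .  [on edge]
    (5,8)@(11, 17): e=[2,6,0] → .  [on edge]
  covered (0 px):
    . . . . . . . . . . .
    . . . . . . . . . . .
    . . . . . . . . . . .
    . . . . . . . . . . .
    . . . . . . . . . . .
    . . . . . . . . . . .
    . . . . . . . . . . .
    . . . . . . . . . . .
    . . . . . . . . . . .
T1:
  2·area = 48
  edge (14, 4)→(20, 1): d=(6,-3) top-left  bias=+0
  edge (20, 1)→(6, 16): d=(-14,15) right/bottom  bias=-1
  edge (6, 16)→(14, 4): d=(8,-12) top-left  bias=+0
    (8,1)@(17, 3): e=[3,17,28] → X
    (9,1)@(19, 3): e=[9,-13,52] → .
    (7,2)@(15, 5): e=[9,19,20] → X
    (8,2)@(17, 5): e=[15,-11,44] → .
    (6,3)@(13, 7): e=[15,21,12] → X
    (7,3)@(15, 7): e=[21,-9,36] → .
    (5,4)@(11, 9): e=[21,23,4] → X
    (6,4)@(13, 9): e=[27,-7,28] → .
    (5,5)@(11, 11): e=[33,-5,20] → .
  covered (4 px):
    . . . . . . . . . . .
    . . . . . . . . X . .
    . . . . . . . X . . .
    . . . . . . X . . . .
    . . . . . X . . . . .
    . . . . . . . . . . .
    . . . . . . . . . . .
    . . . . . . . . . . .
    . . . . . . . . . . .
T2:
  2·area = 138  (B↔C swapped to make it positive)
  edge (20, 2)→(18, 16): d=(-2,14) right/bottom  bias=-1
  edge (18, 16)→(8, 17): d=(-10,1) right/bottom  bias=-1
  edge (8, 17)→(20, 2): d=(12,-15) top-left  bias=+0
    (9,2)@(19, 5): e=[8,109,21] → X
    (10,2)@(21, 5): e=[-20,107,51] → .
    (8,3)@(17, 7): e=[32,91,15] → X
    (10,3)@(21, 7): e=[-24,87,75] → .
    (7,4)@(15, 9): e=[56,73,9] → X
    (9,4)@(19, 9): e=[0,69,69] → .  [on edge]
    (6,5)@(13, 11): e=[80,55,3] → X
    (9,5)@(19, 11): e=[-4,49,93] → .
    (6,6)@(13, 13): e=[76,35,27] → X
    (9,6)@(19, 13): e=[-8,29,117] → .
    (5,7)@(11, 15): e=[100,17,21] → X
    (9,7)@(19, 15): e=[-12,9,141] → .
  covered (15 px):
    . . . . . . . . . . .
    . . . . . . . . . . .
    . . . . . . . . . X .
    . . . . . . . . X X .
    . . . . . . . X X . .
    . . . . . . X X X . .
    . . . . . . X X X . .
    . . . . . X X X X . .
    . . . . . . . . . . .
T3:
  2·area = 25
  edge (0, 18)→(18, 13): d=(18,-5) top-left  bias=+0
  edge (18, 13)→(5, 18): d=(-13,5) right/bottom  bias=-1
  edge (5, 18)→(0, 18): d=(-5,0) right/bottom  bias=-1
    (5,7)@(11, 15): e=[1,9,15] → X
    (6,7)@(13, 15): e=[11,-1,15] → .
    (2,8)@(5, 17): e=[7,13,5] → X
    (3,8)@(7, 17): e=[17,3,5] → X
    (4,8)@(9, 17): e=[27,-7,5] → .
    (5,8)@(11, 17): e=[37,-17,5] → .
  covered (3 px):
    . . . . . . . . . . .
    . . . . . . . . . . .
    . . . . . . . . . . .
    . . . . . . . . . . .
    . . . . . . . . . . .
    . . . . . . . . . . .
    . . . . . . . . . . .
    . . . . . X . . . . .
    . . X X . . . . . . .

Answer: 22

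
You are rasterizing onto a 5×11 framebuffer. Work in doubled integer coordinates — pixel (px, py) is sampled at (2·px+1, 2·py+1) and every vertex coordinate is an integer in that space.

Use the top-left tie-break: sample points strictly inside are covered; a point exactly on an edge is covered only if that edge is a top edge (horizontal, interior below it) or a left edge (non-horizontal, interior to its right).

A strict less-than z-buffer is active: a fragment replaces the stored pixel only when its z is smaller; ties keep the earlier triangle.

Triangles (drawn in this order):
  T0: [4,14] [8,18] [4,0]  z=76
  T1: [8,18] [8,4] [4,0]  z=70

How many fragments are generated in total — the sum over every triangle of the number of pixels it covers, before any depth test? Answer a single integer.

T0:
  2·area = 56  (B↔C swapped to make it positive)
  edge (4, 14)→(4, 0): d=(0,-14) top-left  bias=+0
  edge (4, 0)→(8, 18): d=(4,18) right/bottom  bias=-1
  edge (8, 18)→(4, 14): d=(-4,-4) top-left  bias=+0
    (2,2)@(5, 5): e=[14,2,40] → X
    (3,2)@(7, 5): e=[42,-34,48] → .
    (2,3)@(5, 7): e=[14,10,32] → X
    (3,3)@(7, 7): e=[42,-26,40] → .
    (2,4)@(5, 9): e=[14,18,24] → X
    (3,4)@(7, 9): e=[42,-18,32] → .
    (0,5)@(1, 11): e=[-42,98,0] → .  [on edge]
    (2,5)@(5, 11): e=[14,26,16] → X
    (3,5)@(7, 11): e=[42,-10,24] → .
    (1,6)@(3, 13): e=[-14,70,0] → .  [on edge]
    (2,6)@(5, 13): e=[14,34,8] → X
    (3,6)@(7, 13): e=[42,-2,16] → .
    (2,7)@(5, 15): e=[14,42,0] → X  [on edge]
    (3,8)@(7, 17): e=[42,14,0] → X  [on edge]
    (4,9)@(9, 19): e=[70,-14,0] → .  [on edge]
  covered (8 px):
    . . . . .
    . . . . .
    . . X . .
    . . X . .
    . . X . .
    . . X . .
    . . X . .
    . . X X .
    . . . X .
    . . . . .
    . . . . .
T1:
  2·area = 56  (B↔C swapped to make it positive)
  edge (8, 18)→(4, 0): d=(-4,-18) top-left  bias=+0
  edge (4, 0)→(8, 4): d=(4,4) right/bottom  bias=-1
  edge (8, 4)→(8, 18): d=(0,14) right/bottom  bias=-1
    (2,0)@(5, 1): e=[14,0,42] → .  [on edge]
    (2,1)@(5, 3): e=[6,8,42] → X
    (3,1)@(7, 3): e=[42,0,14] → .  [on edge]
    (2,2)@(5, 5): e=[-2,16,42] → .
    (3,2)@(7, 5): e=[34,8,14] → X
    (4,2)@(9, 5): e=[70,0,-14] → .  [on edge]
    (3,3)@(7, 7): e=[26,16,14] → X
    (4,3)@(9, 7): e=[62,8,-14] → .
    (3,4)@(7, 9): e=[18,24,14] → X
    (4,4)@(9, 9): e=[54,16,-14] → .
    (3,5)@(7, 11): e=[10,32,14] → X
    (4,5)@(9, 11): e=[46,24,-14] → .
  covered (6 px):
    . . . . .
    . . X . .
    . . . X .
    . . . X .
    . . . X .
    . . . X .
    . . . X .
    . . . . .
    . . . . .
    . . . . .
    . . . . .

Final: 14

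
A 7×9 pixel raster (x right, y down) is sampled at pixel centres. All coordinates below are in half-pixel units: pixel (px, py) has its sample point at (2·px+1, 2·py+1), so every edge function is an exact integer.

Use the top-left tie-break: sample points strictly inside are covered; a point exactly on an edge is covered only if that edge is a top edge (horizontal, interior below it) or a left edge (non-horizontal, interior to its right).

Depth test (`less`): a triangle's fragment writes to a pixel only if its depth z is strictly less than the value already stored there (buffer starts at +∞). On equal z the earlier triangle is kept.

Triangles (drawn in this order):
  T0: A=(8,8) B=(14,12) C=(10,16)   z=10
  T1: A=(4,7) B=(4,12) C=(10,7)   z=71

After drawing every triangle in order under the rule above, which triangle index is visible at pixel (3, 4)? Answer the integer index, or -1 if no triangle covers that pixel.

T0:
  2·area = 40
  edge (8, 8)→(14, 12): d=(6,4) right/bottom  bias=-1
  edge (14, 12)→(10, 16): d=(-4,4) right/bottom  bias=-1
  edge (10, 16)→(8, 8): d=(-2,-8) top-left  bias=+0
    (4,4)@(9, 9): e=[2,32,6] → #
    (5,4)@(11, 9): e=[-6,24,22] → ·
    (4,5)@(9, 11): e=[14,24,2] → #
    (5,5)@(11, 11): e=[6,16,18] → #
    (6,5)@(13, 11): e=[-2,8,34] → ·
    (4,6)@(9, 13): e=[26,16,-2] → ·
    (5,6)@(11, 13): e=[18,8,14] → #
    (6,6)@(13, 13): e=[10,0,30] → ·  [on edge]
    (5,7)@(11, 15): e=[30,0,10] → ·  [on edge]
    (4,8)@(9, 17): e=[50,0,-10] → ·  [on edge]
  covered (4 px):
    · · · · · · ·
    · · · · · · ·
    · · · · · · ·
    · · · · · · ·
    · · · · # · ·
    · · · · # # ·
    · · · · · # ·
    · · · · · · ·
    · · · · · · ·
T1:
  2·area = 30  (B↔C swapped to make it positive)
  edge (4, 7)→(10, 7): d=(6,0) top-left  bias=+0
  edge (10, 7)→(4, 12): d=(-6,5) right/bottom  bias=-1
  edge (4, 12)→(4, 7): d=(0,-5) top-left  bias=+0
    (0,3)@(1, 7): e=[0,45,-15] → ·  [on edge]
    (1,3)@(3, 7): e=[0,35,-5] → ·  [on edge]
    (2,3)@(5, 7): e=[0,25,5] → #  [on edge]
    (3,3)@(7, 7): e=[0,15,15] → #  [on edge]
    (4,3)@(9, 7): e=[0,5,25] → #  [on edge]
    (5,3)@(11, 7): e=[0,-5,35] → ·  [on edge]
    (6,3)@(13, 7): e=[0,-15,45] → ·  [on edge]
    (2,4)@(5, 9): e=[12,13,5] → #
    (4,4)@(9, 9): e=[12,-7,25] → ·
    (2,5)@(5, 11): e=[24,1,5] → #
    (3,5)@(7, 11): e=[24,-9,15] → ·
    (2,6)@(5, 13): e=[36,-11,5] → ·
  covered (6 px):
    · · · · · · ·
    · · · · · · ·
    · · · · · · ·
    · · # # # · ·
    · · # # · · ·
    · · # · · · ·
    · · · · · · ·
    · · · · · · ·
    · · · · · · ·

Z-buffer (winner per pixel, '.' = empty):
  . . . . . . .
  . . . . . . .
  . . . . . . .
  . . 1 1 1 . .
  . . 1 1 0 . .
  . . 1 . 0 0 .
  . . . . . 0 .
  . . . . . . .
  . . . . . . .

Result: 1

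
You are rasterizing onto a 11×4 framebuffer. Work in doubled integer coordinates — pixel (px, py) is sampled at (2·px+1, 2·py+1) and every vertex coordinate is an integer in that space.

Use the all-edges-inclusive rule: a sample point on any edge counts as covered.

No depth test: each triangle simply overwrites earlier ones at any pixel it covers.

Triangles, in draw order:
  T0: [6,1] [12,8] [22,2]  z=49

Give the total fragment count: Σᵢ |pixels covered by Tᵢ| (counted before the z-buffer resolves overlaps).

T0:
  2·area = 106  (B↔C swapped to make it positive)
  edge (6, 1)→(22, 2): d=(16,1) inclusive
  edge (22, 2)→(12, 8): d=(-10,6) inclusive
  edge (12, 8)→(6, 1): d=(-6,-7) inclusive
    (4,1)@(9, 3): e=[29,68,9] → X
    (5,1)@(11, 3): e=[27,56,23] → X
    (6,1)@(13, 3): e=[25,44,37] → X
    (7,1)@(15, 3): e=[23,32,51] → X
    (8,1)@(17, 3): e=[21,20,65] → X
    (9,1)@(19, 3): e=[19,8,79] → X
    (10,1)@(21, 3): e=[17,-4,93] → .
    (4,2)@(9, 5): e=[61,48,-3] → .
    (5,2)@(11, 5): e=[59,36,11] → X
    (8,2)@(17, 5): e=[53,0,53] → X  [on edge]
    (9,2)@(19, 5): e=[51,-12,67] → .
    (5,3)@(11, 7): e=[91,16,-1] → .
  covered (11 px):
    . . . . . . . . . . .
    . . . . X X X X X X .
    . . . . . X X X X . .
    . . . . . . X . . . .

Answer: 11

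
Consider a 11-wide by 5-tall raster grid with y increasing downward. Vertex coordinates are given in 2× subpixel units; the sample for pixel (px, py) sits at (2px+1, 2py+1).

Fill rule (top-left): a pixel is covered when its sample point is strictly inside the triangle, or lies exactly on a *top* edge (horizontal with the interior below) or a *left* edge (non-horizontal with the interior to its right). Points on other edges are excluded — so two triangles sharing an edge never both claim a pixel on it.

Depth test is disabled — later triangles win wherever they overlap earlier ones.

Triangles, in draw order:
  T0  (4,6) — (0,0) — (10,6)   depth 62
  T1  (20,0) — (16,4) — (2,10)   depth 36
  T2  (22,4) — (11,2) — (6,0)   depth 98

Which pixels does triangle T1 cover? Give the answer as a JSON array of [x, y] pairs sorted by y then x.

T0:
  2·area = 36
  edge (4, 6)→(0, 0): d=(-4,-6) top-left  bias=+0
  edge (0, 0)→(10, 6): d=(10,6) right/bottom  bias=-1
  edge (10, 6)→(4, 6): d=(-6,0) right/bottom  bias=-1
    (0,0)@(1, 1): e=[2,4,30] → █
    (1,0)@(3, 1): e=[14,-8,30] → ·
    (0,1)@(1, 3): e=[-6,24,18] → ·
    (1,1)@(3, 3): e=[6,12,18] → █
    (2,1)@(5, 3): e=[18,0,18] → ·  [on edge]
    (1,2)@(3, 5): e=[-2,32,6] → ·
    (2,2)@(5, 5): e=[10,20,6] → █
    (3,2)@(7, 5): e=[22,8,6] → █
    (4,2)@(9, 5): e=[34,-4,6] → ·
    (2,3)@(5, 7): e=[2,40,-6] → ·
    (3,3)@(7, 7): e=[14,28,-6] → ·
    (7,4)@(15, 9): e=[54,0,-18] → ·  [on edge]
  covered (4 px):
    █ · · · · · · · · · ·
    · █ · · · · · · · · ·
    · · █ █ · · · · · · ·
    · · · · · · · · · · ·
    · · · · · · · · · · ·
T1:
  2·area = 32
  edge (20, 0)→(16, 4): d=(-4,4) right/bottom  bias=-1
  edge (16, 4)→(2, 10): d=(-14,6) right/bottom  bias=-1
  edge (2, 10)→(20, 0): d=(18,-10) top-left  bias=+0
    (9,0)@(19, 1): e=[0,24,8] → ·  [on edge]
    (7,1)@(15, 3): e=[8,20,4] → █
    (8,1)@(17, 3): e=[0,8,24] → ·  [on edge]
    (5,2)@(11, 5): e=[16,16,0] → █  [on edge]
    (6,2)@(13, 5): e=[8,4,20] → █
    (7,2)@(15, 5): e=[0,-8,40] → ·  [on edge]
    (4,3)@(9, 7): e=[16,0,16] → ·  [on edge]
    (5,3)@(11, 7): e=[8,-12,36] → ·
    (6,3)@(13, 7): e=[0,-24,56] → ·  [on edge]
    (5,4)@(11, 9): e=[0,-40,72] → ·  [on edge]
  covered (3 px):
    · · · · · · · · · · ·
    · · · · · · · █ · · ·
    · · · · · █ █ · · · ·
    · · · · · · · · · · ·
    · · · · · · · · · · ·
T2:
  2·area = 12
  edge (22, 4)→(11, 2): d=(-11,-2) top-left  bias=+0
  edge (11, 2)→(6, 0): d=(-5,-2) top-left  bias=+0
  edge (6, 0)→(22, 4): d=(16,4) right/bottom  bias=-1
    (4,0)@(9, 1): e=[7,1,4] → █
    (5,0)@(11, 1): e=[11,5,-4] → ·
    (4,1)@(9, 3): e=[-15,-9,36] → ·
    (8,1)@(17, 3): e=[1,7,4] → █
    (9,1)@(19, 3): e=[5,11,-4] → ·
    (8,2)@(17, 5): e=[-21,-3,36] → ·
  covered (2 px):
    · · · · █ · · · · · ·
    · · · · · · · · █ · ·
    · · · · · · · · · · ·
    · · · · · · · · · · ·
    · · · · · · · · · · ·

Final: [[7,1],[5,2],[6,2]]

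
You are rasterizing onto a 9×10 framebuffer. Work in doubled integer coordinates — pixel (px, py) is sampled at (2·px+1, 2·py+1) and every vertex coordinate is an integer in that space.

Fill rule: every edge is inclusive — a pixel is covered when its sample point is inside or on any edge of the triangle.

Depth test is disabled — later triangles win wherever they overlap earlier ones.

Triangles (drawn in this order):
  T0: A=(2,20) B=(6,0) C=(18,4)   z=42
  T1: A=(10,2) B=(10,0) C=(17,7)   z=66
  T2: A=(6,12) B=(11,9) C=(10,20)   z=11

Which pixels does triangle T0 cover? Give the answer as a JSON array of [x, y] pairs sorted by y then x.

T0:
  2·area = 256
  edge (2, 20)→(6, 0): d=(4,-20) inclusive
  edge (6, 0)→(18, 4): d=(12,4) inclusive
  edge (18, 4)→(2, 20): d=(-16,16) inclusive
    (3,0)@(7, 1): e=[24,8,224] → X
    (4,0)@(9, 1): e=[64,0,192] → X  [on edge]
    (5,0)@(11, 1): e=[104,-8,160] → .
    (3,1)@(7, 3): e=[32,32,192] → X
    (5,1)@(11, 3): e=[112,16,128] → X
    (6,1)@(13, 3): e=[152,8,96] → X
    (7,1)@(15, 3): e=[192,0,64] → X  [on edge]
    (8,1)@(17, 3): e=[232,-8,32] → .
    (2,2)@(5, 5): e=[0,64,192] → X  [on edge]
    (8,2)@(17, 5): e=[240,16,0] → X  [on edge]
    (2,3)@(5, 7): e=[8,88,160] → X
    (7,3)@(15, 7): e=[208,48,0] → X  [on edge]
    (6,4)@(13, 9): e=[176,80,0] → X  [on edge]
    (5,5)@(11, 11): e=[144,112,0] → X  [on edge]
    (4,6)@(9, 13): e=[112,144,0] → X  [on edge]
    (1,7)@(3, 15): e=[0,192,64] → X  [on edge]
    (3,7)@(7, 15): e=[80,176,0] → X  [on edge]
    (2,8)@(5, 17): e=[48,208,0] → X  [on edge]
    (1,9)@(3, 19): e=[16,240,0] → X  [on edge]
  covered (38 px):
    . . . X X . . . .
    . . . X X X X X .
    . . X X X X X X X
    . . X X X X X X .
    . . X X X X X . .
    . . X X X X . . .
    . . X X X . . . .
    . X X X . . . . .
    . X X . . . . . .
    . X . . . . . . .
T1:
  2·area = 14
  edge (10, 2)→(10, 0): d=(0,-2) inclusive
  edge (10, 0)→(17, 7): d=(7,7) inclusive
  edge (17, 7)→(10, 2): d=(-7,-5) inclusive
    (5,0)@(11, 1): e=[2,0,12] → X  [on edge]
    (6,0)@(13, 1): e=[6,-14,22] → .
    (5,1)@(11, 3): e=[2,14,-2] → .
    (6,1)@(13, 3): e=[6,0,8] → X  [on edge]
    (7,1)@(15, 3): e=[10,-14,18] → .
    (6,2)@(13, 5): e=[6,14,-6] → .
    (7,2)@(15, 5): e=[10,0,4] → X  [on edge]
    (8,2)@(17, 5): e=[14,-14,14] → .
    (7,3)@(15, 7): e=[10,14,-10] → .
    (8,3)@(17, 7): e=[14,0,0] → X  [on edge]
    (8,4)@(17, 9): e=[14,14,-14] → .
  covered (4 px):
    . . . . . X . . .
    . . . . . . X . .
    . . . . . . . X .
    . . . . . . . . X
    . . . . . . . . .
    . . . . . . . . .
    . . . . . . . . .
    . . . . . . . . .
    . . . . . . . . .
    . . . . . . . . .
T2:
  2·area = 52
  edge (6, 12)→(11, 9): d=(5,-3) inclusive
  edge (11, 9)→(10, 20): d=(-1,11) inclusive
  edge (10, 20)→(6, 12): d=(-4,-8) inclusive
    (5,4)@(11, 9): e=[0,0,52] → X  [on edge]
    (6,4)@(13, 9): e=[6,-22,68] → .
    (4,5)@(9, 11): e=[4,20,28] → X
    (5,5)@(11, 11): e=[10,-2,44] → .
    (3,6)@(7, 13): e=[8,40,4] → X
    (5,6)@(11, 13): e=[20,-4,36] → .
    (0,7)@(1, 15): e=[0,104,-52] → .  [on edge]
    (3,7)@(7, 15): e=[18,38,-4] → .
    (4,7)@(9, 15): e=[24,16,12] → X
    (5,7)@(11, 15): e=[30,-6,28] → .
    (4,8)@(9, 17): e=[34,14,4] → X
    (5,8)@(11, 17): e=[40,-8,20] → .
  covered (6 px):
    . . . . . . . . .
    . . . . . . . . .
    . . . . . . . . .
    . . . . . . . . .
    . . . . . X . . .
    . . . . X . . . .
    . . . X X . . . .
    . . . . X . . . .
    . . . . X . . . .
    . . . . . . . . .

Result: [[3,0],[4,0],[3,1],[4,1],[5,1],[6,1],[7,1],[2,2],[3,2],[4,2],[5,2],[6,2],[7,2],[8,2],[2,3],[3,3],[4,3],[5,3],[6,3],[7,3],[2,4],[3,4],[4,4],[5,4],[6,4],[2,5],[3,5],[4,5],[5,5],[2,6],[3,6],[4,6],[1,7],[2,7],[3,7],[1,8],[2,8],[1,9]]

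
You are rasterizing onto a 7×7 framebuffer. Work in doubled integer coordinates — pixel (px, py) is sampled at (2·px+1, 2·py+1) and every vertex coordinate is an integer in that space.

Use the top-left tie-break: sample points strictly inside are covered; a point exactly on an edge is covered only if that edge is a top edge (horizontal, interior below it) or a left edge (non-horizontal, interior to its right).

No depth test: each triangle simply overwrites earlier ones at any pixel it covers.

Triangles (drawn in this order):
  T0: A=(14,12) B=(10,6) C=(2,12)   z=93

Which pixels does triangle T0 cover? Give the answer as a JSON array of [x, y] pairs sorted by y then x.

T0:
  2·area = 72  (B↔C swapped to make it positive)
  edge (14, 12)→(2, 12): d=(-12,0) right/bottom  bias=-1
  edge (2, 12)→(10, 6): d=(8,-6) top-left  bias=+0
  edge (10, 6)→(14, 12): d=(4,6) right/bottom  bias=-1
    (4,3)@(9, 7): e=[60,2,10] → X
    (5,3)@(11, 7): e=[60,14,-2] → .
    (3,4)@(7, 9): e=[36,6,30] → X
    (5,4)@(11, 9): e=[36,30,6] → X
    (6,4)@(13, 9): e=[36,42,-6] → .
    (2,5)@(5, 11): e=[12,10,50] → X
    (6,5)@(13, 11): e=[12,58,2] → X
    (2,6)@(5, 13): e=[-12,26,58] → .
    (3,6)@(7, 13): e=[-12,38,46] → .
    (4,6)@(9, 13): e=[-12,50,34] → .
    (5,6)@(11, 13): e=[-12,62,22] → .
    (6,6)@(13, 13): e=[-12,74,10] → .
  covered (9 px):
    . . . . . . .
    . . . . . . .
    . . . . . . .
    . . . . X . .
    . . . X X X .
    . . X X X X X
    . . . . . . .

Result: [[4,3],[3,4],[4,4],[5,4],[2,5],[3,5],[4,5],[5,5],[6,5]]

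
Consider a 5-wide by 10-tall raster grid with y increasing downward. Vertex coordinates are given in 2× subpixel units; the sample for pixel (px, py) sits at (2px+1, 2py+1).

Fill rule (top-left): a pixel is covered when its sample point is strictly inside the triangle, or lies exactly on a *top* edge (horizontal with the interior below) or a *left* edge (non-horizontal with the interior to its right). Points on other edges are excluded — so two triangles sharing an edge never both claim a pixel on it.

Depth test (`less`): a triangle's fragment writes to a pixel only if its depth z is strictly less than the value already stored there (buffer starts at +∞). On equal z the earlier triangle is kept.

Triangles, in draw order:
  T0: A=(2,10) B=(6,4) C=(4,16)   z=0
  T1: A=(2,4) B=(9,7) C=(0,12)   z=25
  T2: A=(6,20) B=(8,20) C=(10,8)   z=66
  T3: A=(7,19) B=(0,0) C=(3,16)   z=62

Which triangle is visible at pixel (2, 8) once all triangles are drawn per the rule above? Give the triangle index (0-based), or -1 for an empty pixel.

T0:
  2·area = 36
  edge (2, 10)→(6, 4): d=(4,-6) top-left  bias=+0
  edge (6, 4)→(4, 16): d=(-2,12) right/bottom  bias=-1
  edge (4, 16)→(2, 10): d=(-2,-6) top-left  bias=+0
    (0,3)@(1, 7): e=[-18,54,0] → ·  [on edge]
    (2,3)@(5, 7): e=[6,6,24] → █
    (3,3)@(7, 7): e=[18,-18,36] → ·
    (1,4)@(3, 9): e=[2,26,8] → █
    (3,4)@(7, 9): e=[26,-22,32] → ·
    (1,5)@(3, 11): e=[10,22,4] → █
    (2,5)@(5, 11): e=[22,-2,16] → ·
    (1,6)@(3, 13): e=[18,18,0] → █  [on edge]
    (2,6)@(5, 13): e=[30,-6,12] → ·
    (1,7)@(3, 15): e=[26,14,-4] → ·
    (2,9)@(5, 19): e=[54,-18,0] → ·  [on edge]
  covered (5 px):
    · · · · ·
    · · · · ·
    · · · · ·
    · · █ · ·
    · █ █ · ·
    · █ · · ·
    · █ · · ·
    · · · · ·
    · · · · ·
    · · · · ·
T1:
  2·area = 62
  edge (2, 4)→(9, 7): d=(7,3) right/bottom  bias=-1
  edge (9, 7)→(0, 12): d=(-9,5) right/bottom  bias=-1
  edge (0, 12)→(2, 4): d=(2,-8) top-left  bias=+0
    (1,2)@(3, 5): e=[4,48,10] → █
    (2,2)@(5, 5): e=[-2,38,26] → ·
    (1,3)@(3, 7): e=[18,30,14] → █
    (2,3)@(5, 7): e=[12,20,30] → █
    (3,3)@(7, 7): e=[6,10,46] → █
    (4,3)@(9, 7): e=[0,0,62] → ·  [on edge]
    (0,4)@(1, 9): e=[38,22,2] → █
    (3,4)@(7, 9): e=[20,-8,50] → ·
    (0,5)@(1, 11): e=[52,4,6] → █
    (1,5)@(3, 11): e=[46,-6,22] → ·
    (2,5)@(5, 11): e=[40,-16,38] → ·
    (0,6)@(1, 13): e=[66,-14,10] → ·
  covered (8 px):
    · · · · ·
    · · · · ·
    · █ · · ·
    · █ █ █ ·
    █ █ █ · ·
    █ · · · ·
    · · · · ·
    · · · · ·
    · · · · ·
    · · · · ·
T2:
  2·area = 24  (B↔C swapped to make it positive)
  edge (6, 20)→(10, 8): d=(4,-12) top-left  bias=+0
  edge (10, 8)→(8, 20): d=(-2,12) right/bottom  bias=-1
  edge (8, 20)→(6, 20): d=(-2,0) right/bottom  bias=-1
    (4,5)@(9, 11): e=[0,6,18] → █  [on edge]
    (4,6)@(9, 13): e=[8,2,14] → █
    (4,7)@(9, 15): e=[16,-2,10] → ·
    (3,8)@(7, 17): e=[0,18,6] → █  [on edge]
    (4,8)@(9, 17): e=[24,-6,6] → ·
    (3,9)@(7, 19): e=[8,14,2] → █
    (4,9)@(9, 19): e=[32,-10,2] → ·
  covered (4 px):
    · · · · ·
    · · · · ·
    · · · · ·
    · · · · ·
    · · · · ·
    · · · · █
    · · · · █
    · · · · ·
    · · · █ ·
    · · · █ ·
T3:
  2·area = 55  (B↔C swapped to make it positive)
  edge (7, 19)→(3, 16): d=(-4,-3) top-left  bias=+0
  edge (3, 16)→(0, 0): d=(-3,-16) top-left  bias=+0
  edge (0, 0)→(7, 19): d=(7,19) right/bottom  bias=-1
    (0,1)@(1, 3): e=[46,7,2] → █
    (1,1)@(3, 3): e=[52,39,-36] → ·
    (0,2)@(1, 5): e=[38,1,16] → █
    (1,2)@(3, 5): e=[44,33,-22] → ·
    (0,3)@(1, 7): e=[30,-5,30] → ·
    (1,4)@(3, 9): e=[28,21,6] → █
    (2,4)@(5, 9): e=[34,53,-32] → ·
    (1,5)@(3, 11): e=[20,15,20] → █
    (2,5)@(5, 11): e=[26,47,-18] → ·
    (1,6)@(3, 13): e=[12,9,34] → █
    (2,6)@(5, 13): e=[18,41,-4] → ·
    (1,7)@(3, 15): e=[4,3,48] → █
    (3,9)@(7, 19): e=[0,55,0] → ·  [on edge]
  covered (8 px):
    · · · · ·
    █ · · · ·
    █ · · · ·
    · · · · ·
    · █ · · ·
    · █ · · ·
    · █ · · ·
    · █ █ · ·
    · · █ · ·
    · · · · ·

Z-buffer (winner per pixel, '.' = empty):
  . . . . .
  3 . . . .
  3 1 . . .
  . 1 0 1 .
  1 0 0 . .
  1 0 . . 2
  . 0 . . 2
  . 3 3 . .
  . . 3 2 .
  . . . 2 .

Result: 3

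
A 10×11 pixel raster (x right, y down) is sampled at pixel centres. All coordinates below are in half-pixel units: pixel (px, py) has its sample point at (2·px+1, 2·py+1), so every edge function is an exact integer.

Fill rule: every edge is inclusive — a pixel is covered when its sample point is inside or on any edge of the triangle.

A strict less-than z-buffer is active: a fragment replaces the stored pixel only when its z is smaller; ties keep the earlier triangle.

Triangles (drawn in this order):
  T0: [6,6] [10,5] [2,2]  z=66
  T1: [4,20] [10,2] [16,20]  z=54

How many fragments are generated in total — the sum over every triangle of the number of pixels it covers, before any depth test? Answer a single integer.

T0:
  2·area = 20  (B↔C swapped to make it positive)
  edge (6, 6)→(2, 2): d=(-4,-4) inclusive
  edge (2, 2)→(10, 5): d=(8,3) inclusive
  edge (10, 5)→(6, 6): d=(-4,1) inclusive
    (0,0)@(1, 1): e=[0,-5,25] → ·  [on edge]
    (1,1)@(3, 3): e=[0,5,15] → █  [on edge]
    (2,1)@(5, 3): e=[8,-1,13] → ·
    (1,2)@(3, 5): e=[-8,21,7] → ·
    (2,2)@(5, 5): e=[0,15,5] → █  [on edge]
    (3,2)@(7, 5): e=[8,9,3] → █
    (4,2)@(9, 5): e=[16,3,1] → █
    (5,2)@(11, 5): e=[24,-3,-1] → ·
    (2,3)@(5, 7): e=[-8,31,-3] → ·
    (3,3)@(7, 7): e=[0,25,-5] → ·  [on edge]
    (4,3)@(9, 7): e=[8,19,-7] → ·
    (4,4)@(9, 9): e=[0,35,-15] → ·  [on edge]
    (5,5)@(11, 11): e=[0,45,-25] → ·  [on edge]
    (6,6)@(13, 13): e=[0,55,-35] → ·  [on edge]
    (7,7)@(15, 15): e=[0,65,-45] → ·  [on edge]
    (8,8)@(17, 17): e=[0,75,-55] → ·  [on edge]
    (9,9)@(19, 19): e=[0,85,-65] → ·  [on edge]
  covered (4 px):
    · · · · · · · · · ·
    · █ · · · · · · · ·
    · · █ █ █ · · · · ·
    · · · · · · · · · ·
    · · · · · · · · · ·
    · · · · · · · · · ·
    · · · · · · · · · ·
    · · · · · · · · · ·
    · · · · · · · · · ·
    · · · · · · · · · ·
    · · · · · · · · · ·
T1:
  2·area = 216
  edge (4, 20)→(10, 2): d=(6,-18) inclusive
  edge (10, 2)→(16, 20): d=(6,18) inclusive
  edge (16, 20)→(4, 20): d=(-12,0) inclusive
    (4,2)@(9, 5): e=[0,36,180] → █  [on edge]
    (5,2)@(11, 5): e=[36,0,180] → █  [on edge]
    (6,2)@(13, 5): e=[72,-36,180] → ·
    (4,3)@(9, 7): e=[12,48,156] → █
    (6,3)@(13, 7): e=[84,-24,156] → ·
    (4,4)@(9, 9): e=[24,60,132] → █
    (6,4)@(13, 9): e=[96,-12,132] → ·
    (3,5)@(7, 11): e=[0,108,108] → █  [on edge]
    (6,5)@(13, 11): e=[108,0,108] → █  [on edge]
    (7,5)@(15, 11): e=[144,-36,108] → ·
    (3,6)@(7, 13): e=[12,120,84] → █
    (7,6)@(15, 13): e=[156,-24,84] → ·
    (2,8)@(5, 17): e=[0,180,36] → █  [on edge]
    (7,8)@(15, 17): e=[180,0,36] → █  [on edge]
  covered (30 px):
    · · · · · · · · · ·
    · · · · · · · · · ·
    · · · · █ █ · · · ·
    · · · · █ █ · · · ·
    · · · · █ █ · · · ·
    · · · █ █ █ █ · · ·
    · · · █ █ █ █ · · ·
    · · · █ █ █ █ · · ·
    · · █ █ █ █ █ █ · ·
    · · █ █ █ █ █ █ · ·
    · · · · · · · · · ·

Result: 34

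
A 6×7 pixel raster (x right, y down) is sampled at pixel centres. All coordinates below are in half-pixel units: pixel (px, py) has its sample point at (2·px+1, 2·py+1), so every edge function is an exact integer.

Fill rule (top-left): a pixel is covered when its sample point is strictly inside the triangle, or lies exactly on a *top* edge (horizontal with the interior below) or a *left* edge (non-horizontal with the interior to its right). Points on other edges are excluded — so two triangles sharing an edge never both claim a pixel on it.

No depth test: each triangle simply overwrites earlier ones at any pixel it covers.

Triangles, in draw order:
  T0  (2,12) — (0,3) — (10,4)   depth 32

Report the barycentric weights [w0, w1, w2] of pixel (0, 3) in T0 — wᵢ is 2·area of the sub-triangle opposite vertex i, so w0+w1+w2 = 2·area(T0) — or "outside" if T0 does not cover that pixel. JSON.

T0:
  2·area = 88
  edge (2, 12)→(0, 3): d=(-2,-9) top-left  bias=+0
  edge (0, 3)→(10, 4): d=(10,1) right/bottom  bias=-1
  edge (10, 4)→(2, 12): d=(-8,8) right/bottom  bias=-1
    (5,1)@(11, 3): e=[99,-11,0] → ·  [on edge]
    (0,2)@(1, 5): e=[5,19,64] → █
    (1,2)@(3, 5): e=[23,17,48] → █
    (2,2)@(5, 5): e=[41,15,32] → █
    (3,2)@(7, 5): e=[59,13,16] → █
    (4,2)@(9, 5): e=[77,11,0] → ·  [on edge]
    (0,3)@(1, 7): e=[1,39,48] → █
    (3,3)@(7, 7): e=[55,33,0] → ·  [on edge]
    (0,4)@(1, 9): e=[-3,59,32] → ·
    (1,4)@(3, 9): e=[15,57,16] → █
    (2,4)@(5, 9): e=[33,55,0] → ·  [on edge]
    (1,5)@(3, 11): e=[11,77,0] → ·  [on edge]
    (0,6)@(1, 13): e=[-11,99,0] → ·  [on edge]
  covered (8 px):
    · · · · · ·
    · · · · · ·
    █ █ █ █ · ·
    █ █ █ · · ·
    · █ · · · ·
    · · · · · ·
    · · · · · ·

Final: [39,48,1]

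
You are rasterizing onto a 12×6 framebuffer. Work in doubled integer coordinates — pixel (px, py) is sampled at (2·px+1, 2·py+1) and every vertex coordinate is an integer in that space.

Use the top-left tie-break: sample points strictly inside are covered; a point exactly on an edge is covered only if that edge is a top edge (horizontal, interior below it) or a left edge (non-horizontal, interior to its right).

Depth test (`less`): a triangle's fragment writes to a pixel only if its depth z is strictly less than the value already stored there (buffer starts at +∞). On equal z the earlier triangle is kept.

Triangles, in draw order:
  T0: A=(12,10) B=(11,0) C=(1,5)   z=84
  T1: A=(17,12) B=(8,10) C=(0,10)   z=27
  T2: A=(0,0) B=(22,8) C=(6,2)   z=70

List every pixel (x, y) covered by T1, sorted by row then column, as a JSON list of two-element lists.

T0:
  2·area = 105  (B↔C swapped to make it positive)
  edge (12, 10)→(1, 5): d=(-11,-5) top-left  bias=+0
  edge (1, 5)→(11, 0): d=(10,-5) top-left  bias=+0
  edge (11, 0)→(12, 10): d=(1,10) right/bottom  bias=-1
    (4,0)@(9, 1): e=[84,0,21] → █  [on edge]
    (5,0)@(11, 1): e=[94,10,1] → █
    (6,0)@(13, 1): e=[104,20,-19] → ·
    (2,1)@(5, 3): e=[42,0,63] → █  [on edge]
    (3,1)@(7, 3): e=[52,10,43] → █
    (6,1)@(13, 3): e=[82,40,-17] → ·
    (0,2)@(1, 5): e=[0,0,105] → █  [on edge]
    (1,2)@(3, 5): e=[10,10,85] → █
    (6,2)@(13, 5): e=[60,60,-15] → ·
    (0,3)@(1, 7): e=[-22,20,107] → ·
    (1,3)@(3, 7): e=[-12,30,87] → ·
    (2,3)@(5, 7): e=[-2,40,67] → ·
  covered (16 px):
    · · · · █ █ · · · · · ·
    · · █ █ █ █ · · · · · ·
    █ █ █ █ █ █ · · · · · ·
    · · · █ █ █ · · · · · ·
    · · · · · █ · · · · · ·
    · · · · · · · · · · · ·
T1:
  2·area = 16  (B↔C swapped to make it positive)
  edge (17, 12)→(0, 10): d=(-17,-2) top-left  bias=+0
  edge (0, 10)→(8, 10): d=(8,0) top-left  bias=+0
  edge (8, 10)→(17, 12): d=(9,2) right/bottom  bias=-1
    (4,5)@(9, 11): e=[1,8,7] → █
    (5,5)@(11, 11): e=[5,8,3] → █
    (6,5)@(13, 11): e=[9,8,-1] → ·
  covered (2 px):
    · · · · · · · · · · · ·
    · · · · · · · · · · · ·
    · · · · · · · · · · · ·
    · · · · · · · · · · · ·
    · · · · · · · · · · · ·
    · · · · █ █ · · · · · ·
T2:
  2·area = 4  (B↔C swapped to make it positive)
  edge (0, 0)→(6, 2): d=(6,2) right/bottom  bias=-1
  edge (6, 2)→(22, 8): d=(16,6) right/bottom  bias=-1
  edge (22, 8)→(0, 0): d=(-22,-8) top-left  bias=+0
    (1,0)@(3, 1): e=[0,2,2] → ·  [on edge]
    (4,1)@(9, 3): e=[0,-2,6] → ·  [on edge]
    (7,2)@(15, 5): e=[0,-6,10] → ·  [on edge]
    (10,3)@(21, 7): e=[0,-10,14] → ·  [on edge]
  covered (0 px):
    · · · · · · · · · · · ·
    · · · · · · · · · · · ·
    · · · · · · · · · · · ·
    · · · · · · · · · · · ·
    · · · · · · · · · · · ·
    · · · · · · · · · · · ·

Final: [[4,5],[5,5]]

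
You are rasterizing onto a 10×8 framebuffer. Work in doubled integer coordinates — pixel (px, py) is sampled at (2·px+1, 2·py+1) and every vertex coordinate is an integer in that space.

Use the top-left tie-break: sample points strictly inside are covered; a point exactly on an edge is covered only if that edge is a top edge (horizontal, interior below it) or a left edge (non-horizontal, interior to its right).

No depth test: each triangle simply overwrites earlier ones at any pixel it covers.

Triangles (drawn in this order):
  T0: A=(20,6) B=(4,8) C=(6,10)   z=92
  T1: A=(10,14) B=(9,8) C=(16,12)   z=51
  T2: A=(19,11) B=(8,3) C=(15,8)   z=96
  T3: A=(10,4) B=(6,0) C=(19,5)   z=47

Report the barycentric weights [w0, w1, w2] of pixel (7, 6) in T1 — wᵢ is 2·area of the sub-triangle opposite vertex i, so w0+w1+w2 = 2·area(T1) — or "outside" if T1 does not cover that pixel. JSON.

T0:
  2·area = 36  (B↔C swapped to make it positive)
  edge (20, 6)→(6, 10): d=(-14,4) right/bottom  bias=-1
  edge (6, 10)→(4, 8): d=(-2,-2) top-left  bias=+0
  edge (4, 8)→(20, 6): d=(16,-2) top-left  bias=+0
    (0,2)@(1, 5): e=[90,0,-54] → ·  [on edge]
    (1,3)@(3, 7): e=[54,0,-18] → ·  [on edge]
    (6,3)@(13, 7): e=[14,20,2] → █
    (7,3)@(15, 7): e=[6,24,6] → █
    (8,3)@(17, 7): e=[-2,28,10] → ·
    (2,4)@(5, 9): e=[18,0,18] → █  [on edge]
    (3,4)@(7, 9): e=[10,4,22] → █
    (4,4)@(9, 9): e=[2,8,26] → █
    (5,4)@(11, 9): e=[-6,12,30] → ·
    (6,4)@(13, 9): e=[-14,16,34] → ·
    (7,4)@(15, 9): e=[-22,20,38] → ·
    (2,5)@(5, 11): e=[-10,-4,50] → ·
    (3,5)@(7, 11): e=[-18,0,54] → ·  [on edge]
    (4,6)@(9, 13): e=[-54,0,90] → ·  [on edge]
    (5,7)@(11, 15): e=[-90,0,126] → ·  [on edge]
  covered (5 px):
    · · · · · · · · · ·
    · · · · · · · · · ·
    · · · · · · · · · ·
    · · · · · · █ █ · ·
    · · █ █ █ · · · · ·
    · · · · · · · · · ·
    · · · · · · · · · ·
    · · · · · · · · · ·
T1:
  2·area = 38
  edge (10, 14)→(9, 8): d=(-1,-6) top-left  bias=+0
  edge (9, 8)→(16, 12): d=(7,4) right/bottom  bias=-1
  edge (16, 12)→(10, 14): d=(-6,2) right/bottom  bias=-1
    (5,5)@(11, 11): e=[9,13,16] → █
    (6,5)@(13, 11): e=[21,5,12] → █
    (7,5)@(15, 11): e=[33,-3,8] → ·
    (9,5)@(19, 11): e=[57,-19,0] → ·  [on edge]
    (5,6)@(11, 13): e=[7,27,4] → █
    (6,6)@(13, 13): e=[19,19,0] → ·  [on edge]
    (3,7)@(7, 15): e=[-19,57,0] → ·  [on edge]
    (5,7)@(11, 15): e=[5,41,-8] → ·
  covered (3 px):
    · · · · · · · · · ·
    · · · · · · · · · ·
    · · · · · · · · · ·
    · · · · · · · · · ·
    · · · · · · · · · ·
    · · · · · █ █ · · ·
    · · · · · █ · · · ·
    · · · · · · · · · ·
T2:
  2·area = 1
  edge (19, 11)→(8, 3): d=(-11,-8) top-left  bias=+0
  edge (8, 3)→(15, 8): d=(7,5) right/bottom  bias=-1
  edge (15, 8)→(19, 11): d=(4,3) right/bottom  bias=-1
    (5,2)@(11, 5): e=[2,-1,0] → ·  [on edge]
    (9,5)@(19, 11): e=[0,1,0] → ·  [on edge]
  covered (0 px):
    · · · · · · · · · ·
    · · · · · · · · · ·
    · · · · · · · · · ·
    · · · · · · · · · ·
    · · · · · · · · · ·
    · · · · · · · · · ·
    · · · · · · · · · ·
    · · · · · · · · · ·
T3:
  2·area = 32
  edge (10, 4)→(6, 0): d=(-4,-4) top-left  bias=+0
  edge (6, 0)→(19, 5): d=(13,5) right/bottom  bias=-1
  edge (19, 5)→(10, 4): d=(-9,-1) top-left  bias=+0
    (3,0)@(7, 1): e=[0,8,24] → █  [on edge]
    (4,0)@(9, 1): e=[8,-2,26] → ·
    (0,1)@(1, 3): e=[-32,64,0] → ·  [on edge]
    (3,1)@(7, 3): e=[-8,34,6] → ·
    (4,1)@(9, 3): e=[0,24,8] → █  [on edge]
    (5,1)@(11, 3): e=[8,14,10] → █
    (6,1)@(13, 3): e=[16,4,12] → █
    (7,1)@(15, 3): e=[24,-6,14] → ·
    (4,2)@(9, 5): e=[-8,50,-10] → ·
    (5,2)@(11, 5): e=[0,40,-8] → ·  [on edge]
    (6,2)@(13, 5): e=[8,30,-6] → ·
    (9,2)@(19, 5): e=[32,0,0] → ·  [on edge]
    (6,3)@(13, 7): e=[0,56,-24] → ·  [on edge]
    (7,4)@(15, 9): e=[0,72,-40] → ·  [on edge]
    (8,5)@(17, 11): e=[0,88,-56] → ·  [on edge]
    (9,6)@(19, 13): e=[0,104,-72] → ·  [on edge]
  covered (4 px):
    · · · █ · · · · · ·
    · · · · █ █ █ · · ·
    · · · · · · · · · ·
    · · · · · · · · · ·
    · · · · · · · · · ·
    · · · · · · · · · ·
    · · · · · · · · · ·
    · · · · · · · · · ·

Answer: "outside"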